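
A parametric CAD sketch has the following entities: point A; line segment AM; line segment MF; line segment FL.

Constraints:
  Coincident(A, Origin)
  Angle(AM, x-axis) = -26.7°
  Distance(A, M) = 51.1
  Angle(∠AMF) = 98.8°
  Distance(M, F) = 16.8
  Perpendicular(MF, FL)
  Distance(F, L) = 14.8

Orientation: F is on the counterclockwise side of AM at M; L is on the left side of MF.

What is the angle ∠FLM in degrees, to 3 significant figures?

48.6°

A is at the origin; AM runs at -26.7° with length 51.1, so M = 51.1·(cos -26.7°, sin -26.7°) = (45.7, -23.0). ∠AMF = 98.8°, so MF runs at -26.7° + (180° − 98.8°) = 54.5° from the x-axis; with |MF| = 16.8, F = M + 16.8·(cos 54.5°, sin 54.5°) = (55.4, -9.28). MF ⟂ FL; with |FL| = 14.8 on the left of MF, L = F + 14.8·(-0.814, 0.581) = (43.4, -0.689). Then cos ∠FLM = LF·LM / (|LF||LM|), giving 48.6°.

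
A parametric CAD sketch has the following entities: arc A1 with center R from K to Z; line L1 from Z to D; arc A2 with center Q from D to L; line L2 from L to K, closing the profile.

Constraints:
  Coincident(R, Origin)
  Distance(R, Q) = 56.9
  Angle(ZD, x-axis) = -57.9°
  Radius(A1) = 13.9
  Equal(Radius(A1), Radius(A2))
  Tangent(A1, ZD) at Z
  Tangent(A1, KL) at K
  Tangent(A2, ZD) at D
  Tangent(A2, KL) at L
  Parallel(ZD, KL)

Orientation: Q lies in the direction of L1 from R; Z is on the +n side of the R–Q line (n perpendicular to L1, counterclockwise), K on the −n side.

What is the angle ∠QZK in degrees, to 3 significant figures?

76.3°

The slot axis is L1's direction at -57.9°, so u = (cos -57.9°, sin -57.9°) = (0.531, -0.847) and n = (−sin -57.9°, cos -57.9°) = (0.847, 0.531). R is at the origin and Q lies 56.9 along u from R, so Q = 56.9·u = (30.2, -48.2). Tangency of A1 to both parallel lines with radius 13.9 puts Z and K at R ± 13.9·n: Z = (11.8, 7.39), K = (-11.8, -7.39). Then cos ∠QZK = ZQ·ZK / (|ZQ||ZK|), giving 76.3°.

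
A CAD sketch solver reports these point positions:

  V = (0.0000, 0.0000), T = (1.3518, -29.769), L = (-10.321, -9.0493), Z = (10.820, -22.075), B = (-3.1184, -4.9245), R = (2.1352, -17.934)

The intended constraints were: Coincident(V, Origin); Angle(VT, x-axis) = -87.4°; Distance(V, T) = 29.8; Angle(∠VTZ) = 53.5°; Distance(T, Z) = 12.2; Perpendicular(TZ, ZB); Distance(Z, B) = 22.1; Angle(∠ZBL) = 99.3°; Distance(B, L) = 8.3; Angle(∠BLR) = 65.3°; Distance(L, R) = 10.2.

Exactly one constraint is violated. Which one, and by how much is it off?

Distance(L, R) = 10.2 — off by 5.10.

V = (0.00, 0.00) ✓; VT at -87.40° ✓; |VT| = 29.80 ✓; ∠VTZ = 53.50° ✓; |TZ| = 12.20 ✓; ∠(TZ, ZB) = 90.00° ✓; |ZB| = 22.10 ✓; ∠ZBL = 99.30° ✓; |BL| = 8.300 ✓; ∠BLR = 65.30° ✓; |LR| = 15.30 ✗.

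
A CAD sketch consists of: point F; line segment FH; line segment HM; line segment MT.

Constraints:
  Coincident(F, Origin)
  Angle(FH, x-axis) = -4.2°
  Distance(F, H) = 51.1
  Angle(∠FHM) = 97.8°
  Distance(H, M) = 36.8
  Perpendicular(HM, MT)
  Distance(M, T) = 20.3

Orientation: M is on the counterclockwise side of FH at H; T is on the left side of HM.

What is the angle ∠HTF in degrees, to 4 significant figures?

63.62°

F is at the origin; FH runs at -4.2° with length 51.1, so H = 51.1·(cos -4.2°, sin -4.2°) = (50.96, -3.742). ∠FHM = 97.8°, so HM runs at -4.2° + (180° − 97.8°) = 78.00° from the x-axis; with |HM| = 36.8, M = H + 36.8·(cos 78.00°, sin 78.00°) = (58.61, 32.25). HM ⟂ MT; with |MT| = 20.3 on the left of HM, T = M + 20.3·(-0.9781, 0.2079) = (38.76, 36.47). Then cos ∠HTF = TH·TF / (|TH||TF|), giving 63.62°.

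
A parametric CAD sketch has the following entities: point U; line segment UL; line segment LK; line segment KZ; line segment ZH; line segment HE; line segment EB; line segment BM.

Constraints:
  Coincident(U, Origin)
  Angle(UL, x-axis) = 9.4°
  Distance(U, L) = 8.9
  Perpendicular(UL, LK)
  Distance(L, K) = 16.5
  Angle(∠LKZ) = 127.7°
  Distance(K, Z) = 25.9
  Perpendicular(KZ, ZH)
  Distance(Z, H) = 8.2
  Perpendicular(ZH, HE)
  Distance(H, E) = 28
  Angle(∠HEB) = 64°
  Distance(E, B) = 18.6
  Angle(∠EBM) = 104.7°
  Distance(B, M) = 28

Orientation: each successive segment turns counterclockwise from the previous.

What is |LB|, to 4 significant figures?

26.94

U is at the origin; UL runs at 9.4° with length 8.9, so L = (8.780, 1.454). UL is perpendicular to LK, so LK runs at 99.40°; with |LK| = 16.5, K = (6.086, 17.73). ∠LKZ = 127.7° gives KZ at 151.7° from the x-axis; with |KZ| = 25.9, Z = (-16.72, 30.01). KZ ⟂ ZH, so ZH runs at -118.3°; with |ZH| = 8.2, H = (-20.61, 22.79). The perpendicularity gives HE at right angles to ZH, so HE runs at -28.30°; with |HE| = 28.0, E = (4.047, 9.517). ∠HEB = 64.0° gives EB at 87.70° from the x-axis; with |EB| = 18.6, B = (4.794, 28.10). Then |LB| = |B − L| = 26.94.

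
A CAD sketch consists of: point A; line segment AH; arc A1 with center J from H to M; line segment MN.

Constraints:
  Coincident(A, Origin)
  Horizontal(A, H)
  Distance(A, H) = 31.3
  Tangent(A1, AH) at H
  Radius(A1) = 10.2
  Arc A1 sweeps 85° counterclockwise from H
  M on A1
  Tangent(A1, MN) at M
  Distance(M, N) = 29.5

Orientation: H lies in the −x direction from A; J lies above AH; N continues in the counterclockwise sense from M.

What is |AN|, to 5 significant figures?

42.923

A is at the origin; A and H share the same y with |AH| = 31.3 and H on the −x side, so H = (-31.300, 0.0000). Tangency of A1 to AH means the radius JH is perpendicular to AH, so J = H + (0, 10.2) = (-31.300, 10.200). On A1, H sits at bearing -90° from J; an 85° counterclockwise sweep puts M at bearing -5°, so M = J + 10.2·(cos -5°, sin -5°) = (-21.139, 9.3110). The tangent condition forces JM to be normal to MN, so MN runs along (−sin -5°, cos -5°); with |MN| = 29.5, N = (-18.568, 38.699). Then |AN| = |N − A| = 42.923.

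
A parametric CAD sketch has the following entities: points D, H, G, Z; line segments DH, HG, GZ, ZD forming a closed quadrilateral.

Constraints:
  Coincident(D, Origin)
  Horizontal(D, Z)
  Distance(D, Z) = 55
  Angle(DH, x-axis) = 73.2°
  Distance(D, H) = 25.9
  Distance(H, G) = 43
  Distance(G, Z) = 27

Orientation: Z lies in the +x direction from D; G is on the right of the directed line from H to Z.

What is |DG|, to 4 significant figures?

32.65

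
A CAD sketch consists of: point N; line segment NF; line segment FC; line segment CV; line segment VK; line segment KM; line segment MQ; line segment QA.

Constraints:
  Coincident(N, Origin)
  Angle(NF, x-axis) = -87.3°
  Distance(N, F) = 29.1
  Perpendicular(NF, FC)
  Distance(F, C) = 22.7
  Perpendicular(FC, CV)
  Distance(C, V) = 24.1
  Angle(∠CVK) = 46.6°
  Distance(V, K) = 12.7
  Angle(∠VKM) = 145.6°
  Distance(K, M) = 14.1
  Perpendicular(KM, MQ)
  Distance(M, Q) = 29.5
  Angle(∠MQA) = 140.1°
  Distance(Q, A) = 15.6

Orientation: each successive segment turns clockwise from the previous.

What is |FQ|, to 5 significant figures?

39.600

N is at the origin; NF runs at -87.3° with length 29.1, so F = (1.3708, -29.068). NF is perpendicular to FC, so FC runs at -177.30°; with |FC| = 22.7, C = (-21.304, -30.137). FC is perpendicular to CV, so CV runs at 92.700°; with |CV| = 24.1, V = (-22.439, -6.0638). ∠CVK = 46.6° gives VK at -40.700° from the x-axis; with |VK| = 12.7, K = (-12.811, -14.345). ∠VKM = 145.6° gives KM at -75.100° from the x-axis; with |KM| = 14.1, M = (-9.1854, -27.971). The perpendicularity gives MQ at right angles to KM, so MQ runs at -165.10°; with |MQ| = 29.5, Q = (-37.693, -35.557). Then |FQ| = |Q − F| = 39.600.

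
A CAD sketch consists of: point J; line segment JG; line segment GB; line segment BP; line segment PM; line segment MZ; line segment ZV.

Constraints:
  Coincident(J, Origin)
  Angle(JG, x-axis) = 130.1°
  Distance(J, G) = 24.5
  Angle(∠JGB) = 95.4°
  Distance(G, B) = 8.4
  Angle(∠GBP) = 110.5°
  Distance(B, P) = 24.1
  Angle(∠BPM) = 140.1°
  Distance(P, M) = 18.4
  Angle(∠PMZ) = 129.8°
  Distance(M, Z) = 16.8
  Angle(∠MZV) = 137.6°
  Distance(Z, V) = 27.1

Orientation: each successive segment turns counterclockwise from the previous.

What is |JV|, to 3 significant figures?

30.0

∠PMZ = 129.8° gives MZ at 14.3° from the x-axis; with |MZ| = 16.8, Z = (14.4, -16.0). ∠MZV = 137.6° gives ZV at 56.7° from the x-axis; with |ZV| = 27.1, V = (29.3, 6.61). Then |JV| = |V − J| = 30.0.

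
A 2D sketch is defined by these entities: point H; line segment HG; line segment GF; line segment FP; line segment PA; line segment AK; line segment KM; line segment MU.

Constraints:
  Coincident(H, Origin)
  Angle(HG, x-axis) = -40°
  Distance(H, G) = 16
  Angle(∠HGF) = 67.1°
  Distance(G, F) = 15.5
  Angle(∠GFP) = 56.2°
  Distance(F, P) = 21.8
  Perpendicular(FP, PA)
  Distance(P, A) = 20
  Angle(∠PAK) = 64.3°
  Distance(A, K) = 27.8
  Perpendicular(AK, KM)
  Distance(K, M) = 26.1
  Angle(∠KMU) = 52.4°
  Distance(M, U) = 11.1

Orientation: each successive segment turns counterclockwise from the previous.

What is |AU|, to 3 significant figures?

27.1

H is at the origin; HG runs at -40.0° with length 16.0, so G = (12.3, -10.3). ∠HGF = 67.1° gives GF at 72.9° from the x-axis; with |GF| = 15.5, F = (16.8, 4.53). ∠GFP = 56.2° gives FP at -163° from the x-axis; with |FP| = 21.8, P = (-4.07, -1.73). FP ⟂ PA, so PA runs at -73.3°; with |PA| = 20.0, A = (1.68, -20.9). ∠PAK = 64.3° gives AK at 42.4° from the x-axis; with |AK| = 27.8, K = (22.2, -2.15). The perpendicularity gives KM at right angles to AK, so KM runs at 132°; with |KM| = 26.1, M = (4.61, 17.1). ∠KMU = 52.4° gives MU at -100° from the x-axis; with |MU| = 11.1, U = (2.68, 6.20). Then |AU| = |U − A| = 27.1.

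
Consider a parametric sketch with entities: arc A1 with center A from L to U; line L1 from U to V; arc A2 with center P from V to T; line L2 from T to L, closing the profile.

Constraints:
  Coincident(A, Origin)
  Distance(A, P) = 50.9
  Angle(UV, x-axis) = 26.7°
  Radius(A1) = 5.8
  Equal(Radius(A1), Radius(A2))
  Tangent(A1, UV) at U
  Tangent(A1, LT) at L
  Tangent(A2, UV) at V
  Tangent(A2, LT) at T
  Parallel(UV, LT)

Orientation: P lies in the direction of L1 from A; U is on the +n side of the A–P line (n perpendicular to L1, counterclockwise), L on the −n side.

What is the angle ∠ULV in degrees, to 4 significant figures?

77.16°

Tangency of A1 to both parallel lines with radius 5.8 puts U and L at A ± 5.8·n: U = (-2.606, 5.182), L = (2.606, -5.182). Equal radii place V and T the same way about P: V = P + 5.8·n = (42.87, 28.05), T = P − 5.8·n = (48.08, 17.69). Then cos ∠ULV = LU·LV / (|LU||LV|), giving 77.16°.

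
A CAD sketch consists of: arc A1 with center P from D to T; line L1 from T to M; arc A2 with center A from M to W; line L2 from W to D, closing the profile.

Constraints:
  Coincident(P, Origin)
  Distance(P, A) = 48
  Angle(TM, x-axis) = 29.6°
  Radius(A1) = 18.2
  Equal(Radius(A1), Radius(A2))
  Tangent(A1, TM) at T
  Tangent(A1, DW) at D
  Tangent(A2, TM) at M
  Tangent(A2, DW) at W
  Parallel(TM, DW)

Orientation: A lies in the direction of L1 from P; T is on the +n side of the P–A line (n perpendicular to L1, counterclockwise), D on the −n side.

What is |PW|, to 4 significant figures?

51.33

The slot axis is L1's direction at 29.6°, so u = (cos 29.6°, sin 29.6°) = (0.8695, 0.4939) and n = (−sin 29.6°, cos 29.6°) = (-0.4939, 0.8695). P is at the origin and A lies 48.0 along u from P, so A = 48.0·u = (41.74, 23.71). Tangency of A1 to both parallel lines with radius 18.2 puts T and D at P ± 18.2·n: T = (-8.990, 15.82), D = (8.990, -15.82). Equal radii place M and W the same way about A: M = A + 18.2·n = (32.75, 39.53), W = A − 18.2·n = (50.73, 7.884). Then |PW| = |W − P| = 51.33.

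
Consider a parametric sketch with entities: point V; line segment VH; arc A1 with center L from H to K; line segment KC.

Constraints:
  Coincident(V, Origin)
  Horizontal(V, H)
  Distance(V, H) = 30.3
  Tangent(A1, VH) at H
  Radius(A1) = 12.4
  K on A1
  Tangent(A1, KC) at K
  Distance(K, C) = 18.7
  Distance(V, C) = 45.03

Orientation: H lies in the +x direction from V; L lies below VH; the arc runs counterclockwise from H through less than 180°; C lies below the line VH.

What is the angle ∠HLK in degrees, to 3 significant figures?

119°

Checks: V = (0.00, 0.00) ✓; |LK| = 12.40 ✓; ∠(LK, KC) = 90.00° ✓; |KC| = 18.70 ✓; |VC| = 45.03 ✓.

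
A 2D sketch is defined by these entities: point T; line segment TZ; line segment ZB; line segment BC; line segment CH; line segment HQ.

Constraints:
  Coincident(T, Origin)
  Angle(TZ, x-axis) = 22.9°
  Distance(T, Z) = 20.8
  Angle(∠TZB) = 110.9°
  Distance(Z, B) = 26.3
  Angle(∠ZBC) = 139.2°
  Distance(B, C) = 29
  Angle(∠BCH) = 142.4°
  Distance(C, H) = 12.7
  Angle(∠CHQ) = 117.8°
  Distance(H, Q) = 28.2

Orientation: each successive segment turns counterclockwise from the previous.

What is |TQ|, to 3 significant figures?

47.1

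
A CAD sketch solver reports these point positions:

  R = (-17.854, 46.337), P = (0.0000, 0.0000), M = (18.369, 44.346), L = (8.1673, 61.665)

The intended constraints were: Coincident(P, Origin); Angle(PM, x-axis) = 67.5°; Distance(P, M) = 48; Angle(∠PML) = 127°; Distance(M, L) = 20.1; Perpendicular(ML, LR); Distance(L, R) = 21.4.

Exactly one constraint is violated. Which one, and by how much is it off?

Distance(L, R) = 21.4 — off by 8.80.

P = (0.00, 0.00) ✓; PM at 67.50° ✓; |PM| = 48.00 ✓; ∠PML = 127.0° ✓; |ML| = 20.10 ✓; ∠(ML, LR) = 90.00° ✓; |LR| = 30.20 ✗.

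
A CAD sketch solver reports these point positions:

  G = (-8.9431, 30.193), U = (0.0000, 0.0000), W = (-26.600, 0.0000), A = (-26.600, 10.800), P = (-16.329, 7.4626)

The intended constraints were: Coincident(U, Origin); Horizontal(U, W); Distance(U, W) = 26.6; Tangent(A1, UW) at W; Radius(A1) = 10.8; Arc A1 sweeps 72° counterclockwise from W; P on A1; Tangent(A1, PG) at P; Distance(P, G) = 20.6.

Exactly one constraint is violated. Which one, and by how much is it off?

Distance(P, G) = 20.6 — off by 3.30.

U = (0.00, 0.00) ✓; U.y = 0.00, W.y = 0.00 ✓; |UW| = 26.60 ✓; ∠(AW, WU) = 90.00° ✓; |AW| = 10.80 ✓; bearing(A→P) − bearing(A→W) = 72.00° ✓; |AP| = 10.80 ✓; ∠(AP, PG) = 90.00° ✓; |PG| = 23.90 ✗.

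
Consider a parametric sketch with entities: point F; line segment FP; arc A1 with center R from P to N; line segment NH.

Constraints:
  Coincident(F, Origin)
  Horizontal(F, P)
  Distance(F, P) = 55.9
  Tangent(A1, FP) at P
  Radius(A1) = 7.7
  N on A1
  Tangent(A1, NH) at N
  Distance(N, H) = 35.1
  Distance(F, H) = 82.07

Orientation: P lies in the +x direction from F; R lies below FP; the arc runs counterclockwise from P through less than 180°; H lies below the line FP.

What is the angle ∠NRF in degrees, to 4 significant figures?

46.24°

F is at the origin; FP is horizontal with |FP| = 55.9 and P on the +x side, so P = (55.90, 0.000). Since A1 is tangent to FP there, RP ⟂ FP, so R = P + (0, -7.7) = (55.90, -7.700). Since RN ⟂ NH (tangency), |RH| = √(7.7² + 35.1²) = 35.93 regardless of where N sits on A1. So H lies on both circle(F, 82.07) and circle(R, 35.93); the below-FP intersection is H = (71.67, -39.99). N is the foot of the tangent from H: N = (49.87, -12.48).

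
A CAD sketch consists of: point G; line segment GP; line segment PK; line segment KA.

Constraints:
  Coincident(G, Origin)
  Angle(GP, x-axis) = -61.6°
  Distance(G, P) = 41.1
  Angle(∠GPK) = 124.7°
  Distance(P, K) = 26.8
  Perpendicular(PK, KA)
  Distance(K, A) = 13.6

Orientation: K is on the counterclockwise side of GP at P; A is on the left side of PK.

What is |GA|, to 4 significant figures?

54.11

∠GPK = 124.7°, so PK runs at -61.6° + (180° − 124.7°) = -6.300° from the x-axis; with |PK| = 26.8, K = P + 26.8·(cos -6.300°, sin -6.300°) = (46.19, -39.09). PK ⟂ KA; with |KA| = 13.6 on the left of PK, A = K + 13.6·(0.1097, 0.9940) = (47.68, -25.58). Then |GA| = |A − G| = 54.11.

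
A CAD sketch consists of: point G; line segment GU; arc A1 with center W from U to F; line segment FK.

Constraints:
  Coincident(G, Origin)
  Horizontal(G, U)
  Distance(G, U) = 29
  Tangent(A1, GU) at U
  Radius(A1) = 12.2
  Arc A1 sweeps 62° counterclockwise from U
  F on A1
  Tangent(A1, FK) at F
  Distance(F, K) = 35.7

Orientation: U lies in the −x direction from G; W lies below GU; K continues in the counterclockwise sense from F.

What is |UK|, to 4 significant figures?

46.92

On A1, U sits at bearing 90° from W; a 62° counterclockwise sweep puts F at bearing 152°, so F = W + 12.2·(cos 152°, sin 152°) = (-39.77, -6.472). Tangency of A1 to FK means the radius WF is perpendicular to FK, so FK runs along (−sin 152°, cos 152°); with |FK| = 35.7, K = (-56.53, -37.99). Then |UK| = |K − U| = 46.92.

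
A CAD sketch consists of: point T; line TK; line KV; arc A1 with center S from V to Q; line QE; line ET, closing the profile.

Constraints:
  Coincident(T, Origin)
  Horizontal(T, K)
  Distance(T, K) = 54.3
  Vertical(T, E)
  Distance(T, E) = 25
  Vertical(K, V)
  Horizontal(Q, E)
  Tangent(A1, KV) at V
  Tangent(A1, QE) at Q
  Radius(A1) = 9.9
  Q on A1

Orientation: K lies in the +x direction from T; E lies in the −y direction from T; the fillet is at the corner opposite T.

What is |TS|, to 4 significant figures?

46.90

T is at the origin; T and K share the same y with |TK| = 54.3 and K on the +x side, so K = (54.30, 0.000). TE is vertical with |TE| = 25.0 and E on the −y side, so E = (0.000, -25.00). The virtual corner opposite T is at (54.30, -25.00). A1 meets KV tangentially, so SV is at right angles to KV and since A1 is tangent to QE there, SQ ⟂ QE, with radius 9.9, so the center S sits 9.9 in from both sides at S = (44.40, -15.10). Then |TS| = |S − T| = 46.90.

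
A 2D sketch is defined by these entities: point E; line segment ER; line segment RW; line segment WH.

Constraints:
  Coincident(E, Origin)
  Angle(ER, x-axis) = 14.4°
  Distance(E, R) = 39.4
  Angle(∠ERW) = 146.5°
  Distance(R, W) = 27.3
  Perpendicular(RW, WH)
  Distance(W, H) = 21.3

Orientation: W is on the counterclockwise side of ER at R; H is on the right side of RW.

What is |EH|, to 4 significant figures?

73.97

E is at the origin; ER runs at 14.4° with length 39.4, so R = 39.4·(cos 14.4°, sin 14.4°) = (38.16, 9.798). ∠ERW = 146.5°, so RW runs at 14.4° + (180° − 146.5°) = 47.90° from the x-axis; with |RW| = 27.3, W = R + 27.3·(cos 47.90°, sin 47.90°) = (56.46, 30.05). The perpendicularity gives WH at right angles to RW; with |WH| = 21.3 on the right of RW, H = W + 21.3·(0.7420, -0.6704) = (72.27, 15.77). Then |EH| = |H − E| = 73.97.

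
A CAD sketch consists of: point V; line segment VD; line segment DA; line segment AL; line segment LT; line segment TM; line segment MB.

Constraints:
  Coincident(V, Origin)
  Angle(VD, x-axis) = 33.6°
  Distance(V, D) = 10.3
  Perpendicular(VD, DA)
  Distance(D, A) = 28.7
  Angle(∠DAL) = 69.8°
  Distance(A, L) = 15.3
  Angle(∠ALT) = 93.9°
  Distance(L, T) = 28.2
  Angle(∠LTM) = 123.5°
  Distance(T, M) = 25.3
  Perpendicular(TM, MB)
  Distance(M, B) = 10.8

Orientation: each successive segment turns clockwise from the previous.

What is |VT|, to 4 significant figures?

5.309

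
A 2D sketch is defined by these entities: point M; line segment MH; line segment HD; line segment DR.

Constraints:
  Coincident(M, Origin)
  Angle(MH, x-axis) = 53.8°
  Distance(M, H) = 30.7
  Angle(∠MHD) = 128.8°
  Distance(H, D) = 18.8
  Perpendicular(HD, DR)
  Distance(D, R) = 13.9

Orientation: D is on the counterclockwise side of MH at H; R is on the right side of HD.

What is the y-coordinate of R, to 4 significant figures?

46.53

∠MHD = 128.8°, so HD runs at 53.8° + (180° − 128.8°) = 105.0° from the x-axis; with |HD| = 18.8, D = H + 18.8·(cos 105.0°, sin 105.0°) = (13.27, 42.93). HD ⟂ DR; with |DR| = 13.9 on the right of HD, R = D + 13.9·(0.9659, 0.2588) = (26.69, 46.53). So R.y = 46.53.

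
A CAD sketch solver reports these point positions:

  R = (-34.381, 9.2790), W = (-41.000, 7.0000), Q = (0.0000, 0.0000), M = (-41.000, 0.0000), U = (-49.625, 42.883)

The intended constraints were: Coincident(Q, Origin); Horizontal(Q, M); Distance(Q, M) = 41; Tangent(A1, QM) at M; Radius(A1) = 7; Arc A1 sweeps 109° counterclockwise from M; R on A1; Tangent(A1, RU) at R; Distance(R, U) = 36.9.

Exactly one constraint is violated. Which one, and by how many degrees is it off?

Tangent(A1, RU) at R — off by 5.40°.

Q = (0.00, 0.00) ✓; Q.y = 0.00, M.y = 0.00 ✓; |QM| = 41.00 ✓; ∠(WM, MQ) = 90.00° ✓; |WM| = 7.000 ✓; bearing(W→R) − bearing(W→M) = 109.0° ✓; |WR| = 7.000 ✓; ∠(WR, RU) = 84.60° ✗; |RU| = 36.90 ✓.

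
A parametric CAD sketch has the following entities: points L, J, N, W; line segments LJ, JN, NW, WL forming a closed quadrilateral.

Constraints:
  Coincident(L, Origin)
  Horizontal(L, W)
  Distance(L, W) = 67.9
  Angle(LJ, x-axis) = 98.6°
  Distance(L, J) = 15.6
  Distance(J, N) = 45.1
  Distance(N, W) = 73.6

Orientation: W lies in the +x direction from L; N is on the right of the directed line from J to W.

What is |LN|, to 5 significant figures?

29.590

L is at the origin; LW is horizontal with |LW| = 67.9 and W in +x, so W = (67.9, 0). LJ runs at 98.6° with |LJ| = 15.6, so J = (-2.3328, 15.425). N is determined by |JN| = 45.1 and |NW| = 73.6 together: it lies at the intersection of circle(J, 45.1) and circle(W, 73.6). With |JW| = 71.907, the foot of the radical line on JW is 12.430 from J and the perpendicular offset is √(45.1² − 12.430²) = 43.353. Taking the right-of-JW solution: N = (0.50832, -29.586).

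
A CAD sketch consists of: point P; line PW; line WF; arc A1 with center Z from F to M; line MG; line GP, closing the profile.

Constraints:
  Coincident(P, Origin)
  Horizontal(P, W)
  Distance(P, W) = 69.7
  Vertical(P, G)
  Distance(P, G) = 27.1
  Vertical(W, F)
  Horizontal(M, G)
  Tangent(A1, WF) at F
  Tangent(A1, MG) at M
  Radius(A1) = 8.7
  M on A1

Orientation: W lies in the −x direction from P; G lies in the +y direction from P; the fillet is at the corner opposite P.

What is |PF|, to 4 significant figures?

72.09

The virtual corner opposite P is at (-69.70, 27.10). Since A1 is tangent to WF there, ZF ⟂ WF and A1 meets MG tangentially, so ZM is at right angles to MG, with radius 8.7, so the center Z sits 8.7 in from both sides at Z = (-61.00, 18.40). That places the tangent points at F = (-69.70, 18.40) on WF and M = (-61.00, 27.10) on MG. Then |PF| = |F − P| = 72.09.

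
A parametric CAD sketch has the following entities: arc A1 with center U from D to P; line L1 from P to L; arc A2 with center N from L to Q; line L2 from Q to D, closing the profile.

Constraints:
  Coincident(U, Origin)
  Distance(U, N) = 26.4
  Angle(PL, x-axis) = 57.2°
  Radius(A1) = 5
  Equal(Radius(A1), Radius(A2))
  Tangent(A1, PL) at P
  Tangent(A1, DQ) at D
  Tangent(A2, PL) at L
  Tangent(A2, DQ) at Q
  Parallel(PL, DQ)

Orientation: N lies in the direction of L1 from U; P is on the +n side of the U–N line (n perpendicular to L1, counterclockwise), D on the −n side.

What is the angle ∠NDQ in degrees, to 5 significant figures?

10.724°

The slot axis is L1's direction at 57.2°, so u = (cos 57.2°, sin 57.2°) = (0.54171, 0.84057) and n = (−sin 57.2°, cos 57.2°) = (-0.84057, 0.54171). U is at the origin and N lies 26.4 along u from U, so N = 26.4·u = (14.301, 22.191). Tangency of A1 to both parallel lines with radius 5.0 puts P and D at U ± 5.0·n: P = (-4.2028, 2.7085), D = (4.2028, -2.7085). Equal radii place L and Q the same way about N: L = N + 5.0·n = (10.098, 24.899), Q = N − 5.0·n = (18.504, 19.482). Then cos ∠NDQ = DN·DQ / (|DN||DQ|), giving 10.724°.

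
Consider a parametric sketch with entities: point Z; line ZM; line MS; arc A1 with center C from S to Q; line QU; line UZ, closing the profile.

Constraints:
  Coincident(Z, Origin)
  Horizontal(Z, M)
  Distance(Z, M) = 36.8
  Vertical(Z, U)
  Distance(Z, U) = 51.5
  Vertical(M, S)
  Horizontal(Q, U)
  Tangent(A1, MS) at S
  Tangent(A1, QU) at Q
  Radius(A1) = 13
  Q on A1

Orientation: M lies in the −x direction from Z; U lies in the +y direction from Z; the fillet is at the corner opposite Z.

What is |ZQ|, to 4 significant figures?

56.73

The virtual corner opposite Z is at (-36.80, 51.50). Tangency of A1 to MS means the radius CS is perpendicular to MS and the tangent condition forces CQ to be normal to QU, with radius 13.0, so the center C sits 13.0 in from both sides at C = (-23.80, 38.50). That places the tangent points at S = (-36.80, 38.50) on MS and Q = (-23.80, 51.50) on QU. Then |ZQ| = |Q − Z| = 56.73.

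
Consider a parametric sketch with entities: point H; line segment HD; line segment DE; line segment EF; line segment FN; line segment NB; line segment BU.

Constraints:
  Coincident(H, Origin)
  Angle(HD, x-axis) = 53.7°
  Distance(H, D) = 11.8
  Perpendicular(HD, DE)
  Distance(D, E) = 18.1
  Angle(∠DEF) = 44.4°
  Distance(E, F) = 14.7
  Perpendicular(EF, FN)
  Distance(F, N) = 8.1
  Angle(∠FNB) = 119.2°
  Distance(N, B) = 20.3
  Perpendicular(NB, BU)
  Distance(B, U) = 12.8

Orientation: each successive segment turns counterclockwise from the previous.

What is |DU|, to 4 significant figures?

22.95

∠FNB = 119.2° gives NB at 70.10° from the x-axis; with |NB| = 20.3, B = (9.677, 26.12). NB is perpendicular to BU, so BU runs at 160.1°; with |BU| = 12.8, U = (-2.358, 30.47). Then |DU| = |U − D| = 22.95.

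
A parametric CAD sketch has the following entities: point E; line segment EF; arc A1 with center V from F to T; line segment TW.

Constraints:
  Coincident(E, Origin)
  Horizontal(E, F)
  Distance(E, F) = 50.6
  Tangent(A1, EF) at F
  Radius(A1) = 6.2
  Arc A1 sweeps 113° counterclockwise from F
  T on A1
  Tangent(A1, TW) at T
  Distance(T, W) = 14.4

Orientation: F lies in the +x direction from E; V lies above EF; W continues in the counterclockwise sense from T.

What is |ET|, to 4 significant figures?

56.96

E is at the origin; EF is horizontal with |EF| = 50.6 and F on the +x side, so F = (50.60, 0.000). Since A1 is tangent to EF there, VF ⟂ EF, so V = F + (0, 6.2) = (50.60, 6.200). On A1, F sits at bearing -90° from V; a 113° counterclockwise sweep puts T at bearing 23°, so T = V + 6.2·(cos 23°, sin 23°) = (56.31, 8.623). Then |ET| = |T − E| = 56.96.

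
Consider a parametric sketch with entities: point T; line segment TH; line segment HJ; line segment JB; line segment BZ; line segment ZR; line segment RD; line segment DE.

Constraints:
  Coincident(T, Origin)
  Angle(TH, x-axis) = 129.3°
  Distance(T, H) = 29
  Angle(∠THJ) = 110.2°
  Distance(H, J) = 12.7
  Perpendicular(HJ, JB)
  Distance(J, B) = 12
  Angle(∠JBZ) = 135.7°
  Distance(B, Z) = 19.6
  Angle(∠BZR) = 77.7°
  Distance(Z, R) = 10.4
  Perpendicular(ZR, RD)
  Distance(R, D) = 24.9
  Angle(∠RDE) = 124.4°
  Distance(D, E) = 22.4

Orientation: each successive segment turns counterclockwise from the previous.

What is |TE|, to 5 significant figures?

47.306

T is at the origin; TH runs at 129.3° with length 29.0, so H = (-18.368, 22.441). ∠THJ = 110.2° gives HJ at -160.90° from the x-axis; with |HJ| = 12.7, J = (-30.369, 18.286). HJ is perpendicular to JB, so JB runs at -70.900°; with |JB| = 12.0, B = (-26.442, 6.9463). ∠JBZ = 135.7° gives BZ at -26.600° from the x-axis; with |BZ| = 19.6, Z = (-8.9169, -1.8298). ∠BZR = 77.7° gives ZR at 75.700° from the x-axis; with |ZR| = 10.4, R = (-6.3481, 8.2480). ZR ⟂ RD, so RD runs at 165.70°; with |RD| = 24.9, D = (-30.477, 14.398). ∠RDE = 124.4° gives DE at -138.70° from the x-axis; with |DE| = 22.4, E = (-47.305, -0.38576). Then |TE| = |E − T| = 47.306.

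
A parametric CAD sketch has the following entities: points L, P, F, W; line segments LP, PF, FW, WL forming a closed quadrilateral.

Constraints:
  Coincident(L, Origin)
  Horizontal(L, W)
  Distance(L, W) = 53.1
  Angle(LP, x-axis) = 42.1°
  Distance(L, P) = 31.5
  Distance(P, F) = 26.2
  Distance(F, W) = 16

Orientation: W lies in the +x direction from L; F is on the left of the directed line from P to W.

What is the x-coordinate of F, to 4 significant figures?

48.95

L is at the origin; L and W share the same y with |LW| = 53.1 and W in +x, so W = (53.1, 0). LP runs at 42.1° with |LP| = 31.5, so P = (23.37, 21.12). F is determined by |PF| = 26.2 and |FW| = 16.0 together: it lies at the intersection of circle(P, 26.2) and circle(W, 16.0). With |PW| = 36.47, the foot of the radical line on PW is 24.13 from P and the perpendicular offset is √(26.2² − 24.13²) = 10.20. Taking the left-of-PW solution: F = (48.95, 15.45).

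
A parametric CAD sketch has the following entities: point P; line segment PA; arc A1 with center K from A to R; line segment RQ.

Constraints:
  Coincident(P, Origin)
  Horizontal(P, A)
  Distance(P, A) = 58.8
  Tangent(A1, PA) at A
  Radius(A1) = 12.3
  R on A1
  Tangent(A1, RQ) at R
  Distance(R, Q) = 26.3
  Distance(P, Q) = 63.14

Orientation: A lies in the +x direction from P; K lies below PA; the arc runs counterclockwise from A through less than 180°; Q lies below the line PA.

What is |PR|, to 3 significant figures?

48.5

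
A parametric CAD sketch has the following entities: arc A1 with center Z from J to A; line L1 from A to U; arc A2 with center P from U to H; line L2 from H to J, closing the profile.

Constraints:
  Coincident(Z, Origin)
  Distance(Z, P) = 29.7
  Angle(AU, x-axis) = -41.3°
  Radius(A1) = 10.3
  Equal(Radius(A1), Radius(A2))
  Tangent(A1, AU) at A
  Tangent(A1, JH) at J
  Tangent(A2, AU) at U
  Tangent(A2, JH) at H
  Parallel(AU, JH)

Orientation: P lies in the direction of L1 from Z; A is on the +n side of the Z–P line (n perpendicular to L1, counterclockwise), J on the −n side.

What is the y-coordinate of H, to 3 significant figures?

-27.3

The slot axis is L1's direction at -41.3°, so u = (cos -41.3°, sin -41.3°) = (0.751, -0.660) and n = (−sin -41.3°, cos -41.3°) = (0.660, 0.751). Z is at the origin and P lies 29.7 along u from Z, so P = 29.7·u = (22.3, -19.6). Tangency of A1 to both parallel lines with radius 10.3 puts A and J at Z ± 10.3·n: A = (6.80, 7.74), J = (-6.80, -7.74). Equal radii place U and H the same way about P: U = P + 10.3·n = (29.1, -11.9), H = P − 10.3·n = (15.5, -27.3). So H.y = -27.3.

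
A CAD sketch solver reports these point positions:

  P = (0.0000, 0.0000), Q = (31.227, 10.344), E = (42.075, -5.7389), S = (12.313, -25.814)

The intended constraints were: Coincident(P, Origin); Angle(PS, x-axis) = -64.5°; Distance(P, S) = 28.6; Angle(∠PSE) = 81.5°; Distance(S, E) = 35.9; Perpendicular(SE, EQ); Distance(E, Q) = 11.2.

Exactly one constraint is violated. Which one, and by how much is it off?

Distance(E, Q) = 11.2 — off by 8.20.

P = (0.00, 0.00) ✓; PS at -64.50° ✓; |PS| = 28.60 ✓; ∠PSE = 81.50° ✓; |SE| = 35.90 ✓; ∠(SE, EQ) = 90.00° ✓; |EQ| = 19.40 ✗.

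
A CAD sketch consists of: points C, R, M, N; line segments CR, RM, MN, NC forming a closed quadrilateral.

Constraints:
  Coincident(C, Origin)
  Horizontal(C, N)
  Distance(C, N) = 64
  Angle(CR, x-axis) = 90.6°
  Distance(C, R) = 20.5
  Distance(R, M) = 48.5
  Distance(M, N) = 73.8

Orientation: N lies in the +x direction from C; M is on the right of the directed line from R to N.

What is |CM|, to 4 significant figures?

28.16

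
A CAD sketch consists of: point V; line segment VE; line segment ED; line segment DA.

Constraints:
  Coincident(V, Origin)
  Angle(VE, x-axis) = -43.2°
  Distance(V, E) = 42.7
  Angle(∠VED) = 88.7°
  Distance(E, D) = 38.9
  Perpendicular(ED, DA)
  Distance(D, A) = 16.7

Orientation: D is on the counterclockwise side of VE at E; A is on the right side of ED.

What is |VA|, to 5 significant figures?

70.469

V is at the origin; VE runs at -43.2° with length 42.7, so E = 42.7·(cos -43.2°, sin -43.2°) = (31.127, -29.230). ∠VED = 88.7°, so ED runs at -43.2° + (180° − 88.7°) = 48.100° from the x-axis; with |ED| = 38.9, D = E + 38.9·(cos 48.100°, sin 48.100°) = (57.106, -0.27644). ED is perpendicular to DA; with |DA| = 16.7 on the right of ED, A = D + 16.7·(0.74431, -0.66783) = (69.536, -11.429). Then |VA| = |A − V| = 70.469.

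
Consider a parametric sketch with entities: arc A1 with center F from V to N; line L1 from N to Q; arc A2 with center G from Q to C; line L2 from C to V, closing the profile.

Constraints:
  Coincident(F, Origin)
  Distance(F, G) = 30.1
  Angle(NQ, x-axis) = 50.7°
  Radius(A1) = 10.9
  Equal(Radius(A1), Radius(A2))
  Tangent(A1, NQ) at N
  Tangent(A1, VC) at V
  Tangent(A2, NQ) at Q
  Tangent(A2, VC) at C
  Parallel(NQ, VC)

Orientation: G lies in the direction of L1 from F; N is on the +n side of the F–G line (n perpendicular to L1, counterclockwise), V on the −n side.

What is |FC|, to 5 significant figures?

32.013

Tangency of A1 to both parallel lines with radius 10.9 puts N and V at F ± 10.9·n: N = (-8.4349, 6.9039), V = (8.4349, -6.9039). Equal radii place Q and C the same way about G: Q = G + 10.9·n = (10.630, 30.196), C = G − 10.9·n = (27.500, 16.389). Then |FC| = |C − F| = 32.013.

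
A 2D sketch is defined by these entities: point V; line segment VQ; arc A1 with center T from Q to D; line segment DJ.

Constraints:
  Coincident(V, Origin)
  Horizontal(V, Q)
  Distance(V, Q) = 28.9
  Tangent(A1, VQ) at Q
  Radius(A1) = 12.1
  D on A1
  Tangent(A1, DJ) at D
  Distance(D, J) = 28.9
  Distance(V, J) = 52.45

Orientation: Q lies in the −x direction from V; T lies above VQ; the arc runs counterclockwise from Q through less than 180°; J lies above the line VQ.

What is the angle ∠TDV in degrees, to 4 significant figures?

112.8°

Checks: |VQ| = 28.90 ✓; |TD| = 12.10 ✓; ∠(TD, DJ) = 90.00° ✓; |DJ| = 28.90 ✓; |VJ| = 52.45 ✓.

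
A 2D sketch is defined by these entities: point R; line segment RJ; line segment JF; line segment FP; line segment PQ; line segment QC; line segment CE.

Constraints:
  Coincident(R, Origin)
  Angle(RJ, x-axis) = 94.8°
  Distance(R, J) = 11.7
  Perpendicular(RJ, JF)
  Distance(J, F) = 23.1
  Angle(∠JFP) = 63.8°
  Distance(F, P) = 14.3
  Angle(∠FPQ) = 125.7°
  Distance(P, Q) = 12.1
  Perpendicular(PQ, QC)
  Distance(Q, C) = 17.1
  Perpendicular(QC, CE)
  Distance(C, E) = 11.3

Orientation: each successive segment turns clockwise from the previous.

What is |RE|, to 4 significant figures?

20.42

The perpendicularity gives QC at right angles to PQ, so QC runs at 104.3°; with |QC| = 17.1, C = (0.8734, 13.86). QC ⟂ CE, so CE runs at 14.30°; with |CE| = 11.3, E = (11.82, 16.65). Then |RE| = |E − R| = 20.42.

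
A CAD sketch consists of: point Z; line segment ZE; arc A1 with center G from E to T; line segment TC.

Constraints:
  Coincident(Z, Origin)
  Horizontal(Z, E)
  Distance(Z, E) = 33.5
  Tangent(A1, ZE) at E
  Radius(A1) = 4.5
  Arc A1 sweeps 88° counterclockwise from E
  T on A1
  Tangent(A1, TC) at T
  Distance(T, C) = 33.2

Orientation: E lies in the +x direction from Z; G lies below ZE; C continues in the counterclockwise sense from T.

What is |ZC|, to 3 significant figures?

46.7

Z is at the origin; Z and E share the same y with |ZE| = 33.5 and E on the +x side, so E = (33.5, 0.00). A1 meets ZE tangentially, so GE is at right angles to ZE, so G = E + (0, -4.5) = (33.5, -4.50). On A1, E sits at bearing 90° from G; an 88° counterclockwise sweep puts T at bearing 178°, so T = G + 4.5·(cos 178°, sin 178°) = (29.0, -4.34). Tangency of A1 to TC means the radius GT is perpendicular to TC, so TC runs along (−sin 178°, cos 178°); with |TC| = 33.2, C = (27.8, -37.5). Then |ZC| = |C − Z| = 46.7.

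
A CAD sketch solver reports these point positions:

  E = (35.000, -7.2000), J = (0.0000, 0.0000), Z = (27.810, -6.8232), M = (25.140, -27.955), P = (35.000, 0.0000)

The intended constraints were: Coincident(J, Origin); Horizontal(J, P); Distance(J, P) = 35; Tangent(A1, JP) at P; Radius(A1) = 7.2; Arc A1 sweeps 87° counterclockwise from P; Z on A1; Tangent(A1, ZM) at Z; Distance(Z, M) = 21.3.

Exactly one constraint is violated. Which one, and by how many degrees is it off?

Tangent(A1, ZM) at Z — off by 4.20°.

J = (0.00, 0.00) ✓; J.y = 0.00, P.y = 0.00 ✓; |JP| = 35.00 ✓; ∠(EP, PJ) = 90.00° ✓; |EP| = 7.200 ✓; bearing(E→Z) − bearing(E→P) = 87.00° ✓; |EZ| = 7.200 ✓; ∠(EZ, ZM) = 94.20° ✗; |ZM| = 21.30 ✓.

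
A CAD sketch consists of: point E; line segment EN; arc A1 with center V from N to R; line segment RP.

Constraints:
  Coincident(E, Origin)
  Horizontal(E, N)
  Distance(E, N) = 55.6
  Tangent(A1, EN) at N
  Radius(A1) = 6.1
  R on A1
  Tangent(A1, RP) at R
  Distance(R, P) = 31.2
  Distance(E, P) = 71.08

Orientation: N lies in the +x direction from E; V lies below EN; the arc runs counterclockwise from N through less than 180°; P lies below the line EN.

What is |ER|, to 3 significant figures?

50.5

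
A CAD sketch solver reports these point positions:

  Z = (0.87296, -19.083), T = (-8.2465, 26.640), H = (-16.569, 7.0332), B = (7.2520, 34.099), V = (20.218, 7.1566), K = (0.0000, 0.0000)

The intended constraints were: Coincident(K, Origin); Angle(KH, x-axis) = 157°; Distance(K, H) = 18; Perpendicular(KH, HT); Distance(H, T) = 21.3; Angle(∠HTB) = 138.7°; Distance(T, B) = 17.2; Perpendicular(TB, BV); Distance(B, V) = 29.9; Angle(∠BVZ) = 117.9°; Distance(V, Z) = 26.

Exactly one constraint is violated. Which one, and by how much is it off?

Distance(V, Z) = 26 — off by 6.60.

K = (0.00, 0.00) ✓; KH at 157.0° ✓; |KH| = 18.00 ✓; ∠(KH, HT) = 90.00° ✓; |HT| = 21.30 ✓; ∠HTB = 138.7° ✓; |TB| = 17.20 ✓; ∠(TB, BV) = 90.00° ✓; |BV| = 29.90 ✓; ∠BVZ = 117.9° ✓; |VZ| = 32.60 ✗.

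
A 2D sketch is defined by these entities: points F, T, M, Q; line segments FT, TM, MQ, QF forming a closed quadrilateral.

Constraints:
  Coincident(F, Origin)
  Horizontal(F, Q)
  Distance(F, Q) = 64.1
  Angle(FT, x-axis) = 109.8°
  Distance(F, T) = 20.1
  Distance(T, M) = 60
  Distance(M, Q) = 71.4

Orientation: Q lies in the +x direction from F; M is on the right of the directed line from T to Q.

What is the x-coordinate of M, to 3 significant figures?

4.91

Checks: |TM| = 60.00 ✓; |MQ| = 71.40 ✓.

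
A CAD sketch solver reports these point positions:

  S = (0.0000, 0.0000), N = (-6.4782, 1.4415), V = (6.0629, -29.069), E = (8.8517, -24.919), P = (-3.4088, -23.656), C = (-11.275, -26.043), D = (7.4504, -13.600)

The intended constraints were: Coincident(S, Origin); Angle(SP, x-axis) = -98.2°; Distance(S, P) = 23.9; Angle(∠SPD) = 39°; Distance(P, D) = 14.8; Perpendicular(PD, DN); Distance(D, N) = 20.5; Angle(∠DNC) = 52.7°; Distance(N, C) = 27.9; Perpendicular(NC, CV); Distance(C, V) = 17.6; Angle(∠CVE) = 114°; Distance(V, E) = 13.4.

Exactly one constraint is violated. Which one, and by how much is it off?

Distance(V, E) = 13.4 — off by 8.40.

S = (0.00, 0.00) ✓; SP at -98.20° ✓; |SP| = 23.90 ✓; ∠SPD = 39.00° ✓; |PD| = 14.80 ✓; ∠(PD, DN) = 90.00° ✓; |DN| = 20.50 ✓; ∠DNC = 52.70° ✓; |NC| = 27.90 ✓; ∠(NC, CV) = 90.00° ✓; |CV| = 17.60 ✓; ∠CVE = 114.0° ✓; |VE| = 5.000 ✗.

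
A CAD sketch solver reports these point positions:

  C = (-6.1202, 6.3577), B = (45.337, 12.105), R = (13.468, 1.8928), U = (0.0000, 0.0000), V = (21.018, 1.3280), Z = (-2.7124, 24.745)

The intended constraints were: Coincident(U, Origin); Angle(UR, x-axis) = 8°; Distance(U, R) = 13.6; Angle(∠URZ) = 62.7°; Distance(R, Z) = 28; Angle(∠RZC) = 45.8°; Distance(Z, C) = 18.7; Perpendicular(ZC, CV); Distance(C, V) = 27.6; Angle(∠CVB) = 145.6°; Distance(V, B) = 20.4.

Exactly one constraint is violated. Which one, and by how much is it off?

Distance(V, B) = 20.4 — off by 6.20.

U = (0.00, 0.00) ✓; UR at 8.000° ✓; |UR| = 13.60 ✓; ∠URZ = 62.70° ✓; |RZ| = 28.00 ✓; ∠RZC = 45.80° ✓; |ZC| = 18.70 ✓; ∠(ZC, CV) = 90.00° ✓; |CV| = 27.60 ✓; ∠CVB = 145.6° ✓; |VB| = 26.60 ✗.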